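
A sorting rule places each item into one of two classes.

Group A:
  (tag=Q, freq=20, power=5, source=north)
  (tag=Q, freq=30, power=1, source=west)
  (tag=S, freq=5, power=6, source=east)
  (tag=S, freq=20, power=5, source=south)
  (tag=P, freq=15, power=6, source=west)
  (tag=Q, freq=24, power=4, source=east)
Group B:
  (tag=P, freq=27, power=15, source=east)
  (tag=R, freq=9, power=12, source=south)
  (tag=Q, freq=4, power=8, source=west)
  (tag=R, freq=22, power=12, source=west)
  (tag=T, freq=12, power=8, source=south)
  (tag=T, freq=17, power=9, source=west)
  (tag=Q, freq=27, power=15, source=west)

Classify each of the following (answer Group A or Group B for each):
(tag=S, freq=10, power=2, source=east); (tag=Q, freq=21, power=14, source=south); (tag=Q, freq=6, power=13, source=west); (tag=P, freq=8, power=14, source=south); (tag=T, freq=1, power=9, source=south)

Group A, Group B, Group B, Group B, Group B

The simplest hypothesis consistent with all the labels is: power ≤ 6.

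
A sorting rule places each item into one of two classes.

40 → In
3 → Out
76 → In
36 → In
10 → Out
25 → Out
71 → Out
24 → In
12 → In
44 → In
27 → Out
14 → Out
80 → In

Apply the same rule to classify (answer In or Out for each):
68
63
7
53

In, Out, Out, Out

'In' ⟺ multiple of 4.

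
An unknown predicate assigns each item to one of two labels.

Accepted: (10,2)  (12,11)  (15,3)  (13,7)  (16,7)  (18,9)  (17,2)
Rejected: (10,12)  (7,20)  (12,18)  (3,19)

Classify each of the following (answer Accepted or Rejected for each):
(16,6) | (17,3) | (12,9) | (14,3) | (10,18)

One predicate separates the groups cleanly: first > second.
Accepted: (16,6), since 16 > 6.
Accepted: (17,3), since 17 > 3.
Accepted: (12,9), since 12 > 9.
Accepted: (14,3), since 14 > 3.
Rejected: (10,18), since 10 < 18.

Accepted, Accepted, Accepted, Accepted, Rejected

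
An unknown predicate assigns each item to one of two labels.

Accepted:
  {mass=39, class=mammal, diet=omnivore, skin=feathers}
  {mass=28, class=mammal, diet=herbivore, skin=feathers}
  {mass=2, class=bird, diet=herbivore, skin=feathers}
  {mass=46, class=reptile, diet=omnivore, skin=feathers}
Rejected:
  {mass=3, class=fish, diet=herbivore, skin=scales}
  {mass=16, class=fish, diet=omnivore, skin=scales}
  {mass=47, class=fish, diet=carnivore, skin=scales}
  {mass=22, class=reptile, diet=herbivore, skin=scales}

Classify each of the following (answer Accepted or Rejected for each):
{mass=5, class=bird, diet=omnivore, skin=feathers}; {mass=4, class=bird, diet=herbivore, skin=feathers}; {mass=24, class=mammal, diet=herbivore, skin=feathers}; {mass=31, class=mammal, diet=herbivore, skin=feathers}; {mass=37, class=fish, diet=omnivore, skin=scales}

All 'Accepted' examples share one property — skin is feathers — and every 'Rejected' example lacks it.
{mass=5, class=bird, diet=omnivore, skin=feathers} — skin is feathers, hence Accepted.
{mass=4, class=bird, diet=herbivore, skin=feathers} — skin is feathers, hence Accepted.
{mass=24, class=mammal, diet=herbivore, skin=feathers} — skin is feathers, hence Accepted.
{mass=31, class=mammal, diet=herbivore, skin=feathers} — skin is feathers, hence Accepted.
{mass=37, class=fish, diet=omnivore, skin=scales} — skin is scales, hence Rejected.

Accepted, Accepted, Accepted, Accepted, Rejected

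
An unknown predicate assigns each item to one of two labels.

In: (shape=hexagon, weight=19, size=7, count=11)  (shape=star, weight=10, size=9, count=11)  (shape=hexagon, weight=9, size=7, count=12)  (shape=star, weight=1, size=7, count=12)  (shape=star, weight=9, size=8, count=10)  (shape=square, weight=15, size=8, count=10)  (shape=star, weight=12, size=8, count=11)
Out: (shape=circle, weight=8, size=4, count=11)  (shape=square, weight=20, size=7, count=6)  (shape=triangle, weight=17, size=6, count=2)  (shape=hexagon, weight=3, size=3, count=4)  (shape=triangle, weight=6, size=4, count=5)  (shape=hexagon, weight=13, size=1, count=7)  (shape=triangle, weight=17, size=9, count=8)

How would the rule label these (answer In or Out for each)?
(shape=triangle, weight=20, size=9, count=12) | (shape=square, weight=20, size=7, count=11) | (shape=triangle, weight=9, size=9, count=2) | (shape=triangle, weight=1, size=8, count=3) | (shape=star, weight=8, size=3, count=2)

In, In, Out, Out, Out

A rule that fits every label: count ≥ 10 AND size ≥ 6 — true of each 'In' example, false of each 'Out' one.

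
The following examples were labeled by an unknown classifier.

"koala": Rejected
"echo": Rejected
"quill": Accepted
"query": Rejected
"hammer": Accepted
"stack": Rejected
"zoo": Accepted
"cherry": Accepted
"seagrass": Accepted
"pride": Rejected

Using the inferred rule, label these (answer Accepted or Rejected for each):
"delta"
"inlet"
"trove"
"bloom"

Looking at the examples, the only property every 'Accepted' case has and every 'Rejected' case lacks is: has a double letter.
Rejected: "delta", since no doubled letter. Rejected: "inlet", since no doubled letter. Rejected: "trove", since no doubled letter. Accepted: "bloom", since 'oo' doubled.

Rejected, Rejected, Rejected, Accepted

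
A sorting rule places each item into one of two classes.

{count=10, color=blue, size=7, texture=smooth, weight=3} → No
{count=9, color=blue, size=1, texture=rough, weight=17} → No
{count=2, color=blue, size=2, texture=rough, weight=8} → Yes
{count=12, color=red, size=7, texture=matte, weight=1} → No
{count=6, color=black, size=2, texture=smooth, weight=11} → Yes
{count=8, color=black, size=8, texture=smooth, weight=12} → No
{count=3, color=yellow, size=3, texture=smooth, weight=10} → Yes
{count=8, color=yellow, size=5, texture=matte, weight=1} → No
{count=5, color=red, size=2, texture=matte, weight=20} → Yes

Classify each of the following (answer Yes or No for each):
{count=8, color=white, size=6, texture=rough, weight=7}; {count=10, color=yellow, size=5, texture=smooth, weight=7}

Rule: count ≤ 6. This holds for each 'Yes' example and fails for each 'No' one.

No, No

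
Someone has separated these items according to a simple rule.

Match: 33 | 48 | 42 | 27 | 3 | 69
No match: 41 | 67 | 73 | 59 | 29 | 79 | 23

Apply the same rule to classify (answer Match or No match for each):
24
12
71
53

Comparing the two groups points to one rule — multiple of 3.
Match: 24, since 24 = 3·8.
Match: 12, since 12 = 3·4.
No match: 71, since 71 = 3·23 + 2.
No match: 53, since 53 = 3·17 + 2.

Match, Match, No match, No match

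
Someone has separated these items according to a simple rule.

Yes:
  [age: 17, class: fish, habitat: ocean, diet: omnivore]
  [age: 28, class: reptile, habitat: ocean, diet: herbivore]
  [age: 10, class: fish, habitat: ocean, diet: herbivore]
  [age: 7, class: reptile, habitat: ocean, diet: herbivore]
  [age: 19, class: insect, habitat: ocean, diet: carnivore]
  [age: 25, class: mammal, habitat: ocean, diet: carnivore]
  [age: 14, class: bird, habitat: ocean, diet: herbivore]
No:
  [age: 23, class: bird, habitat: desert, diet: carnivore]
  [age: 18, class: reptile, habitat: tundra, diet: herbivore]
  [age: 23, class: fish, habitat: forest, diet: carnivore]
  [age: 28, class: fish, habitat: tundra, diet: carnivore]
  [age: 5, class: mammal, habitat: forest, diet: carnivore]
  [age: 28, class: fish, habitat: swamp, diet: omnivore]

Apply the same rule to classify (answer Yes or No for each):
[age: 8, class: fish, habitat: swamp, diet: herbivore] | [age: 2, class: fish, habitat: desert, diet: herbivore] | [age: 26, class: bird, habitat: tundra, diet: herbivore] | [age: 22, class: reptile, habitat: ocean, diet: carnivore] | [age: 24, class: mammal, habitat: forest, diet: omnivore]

The simplest hypothesis consistent with all the labels is: habitat is ocean.
[age: 8, class: fish, habitat: swamp, diet: herbivore]: No (habitat is swamp).
[age: 2, class: fish, habitat: desert, diet: herbivore]: No (habitat is desert).
[age: 26, class: bird, habitat: tundra, diet: herbivore]: No (habitat is tundra).
[age: 22, class: reptile, habitat: ocean, diet: carnivore]: Yes (habitat is ocean).
[age: 24, class: mammal, habitat: forest, diet: omnivore]: No (habitat is forest).

No, No, No, Yes, No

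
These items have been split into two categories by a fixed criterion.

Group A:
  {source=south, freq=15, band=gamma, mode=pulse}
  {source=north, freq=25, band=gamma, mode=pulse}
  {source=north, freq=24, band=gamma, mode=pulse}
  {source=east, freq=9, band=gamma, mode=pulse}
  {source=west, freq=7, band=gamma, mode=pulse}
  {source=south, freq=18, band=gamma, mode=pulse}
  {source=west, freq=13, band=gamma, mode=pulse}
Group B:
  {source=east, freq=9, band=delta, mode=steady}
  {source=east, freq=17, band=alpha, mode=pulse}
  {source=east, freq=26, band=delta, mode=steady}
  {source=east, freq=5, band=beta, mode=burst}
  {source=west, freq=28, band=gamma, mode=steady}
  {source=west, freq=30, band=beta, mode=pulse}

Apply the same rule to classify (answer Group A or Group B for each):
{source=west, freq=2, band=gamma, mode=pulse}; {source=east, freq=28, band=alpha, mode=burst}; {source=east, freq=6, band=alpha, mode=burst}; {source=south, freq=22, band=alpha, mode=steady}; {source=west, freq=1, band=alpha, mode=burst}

Group A, Group B, Group B, Group B, Group B

Every 'Group A' example satisfies: mode is pulse AND band is gamma. None of the 'Group B' examples do.
{source=west, freq=2, band=gamma, mode=pulse}: mode is pulse, band is gamma, satisfies this → Group A. {source=east, freq=28, band=alpha, mode=burst}: mode is burst, band is alpha, doesn't match → Group B. {source=east, freq=6, band=alpha, mode=burst}: mode is burst, band is alpha, doesn't match → Group B. {source=south, freq=22, band=alpha, mode=steady}: mode is steady, band is alpha, doesn't match → Group B. {source=west, freq=1, band=alpha, mode=burst}: mode is burst, band is alpha, doesn't match → Group B.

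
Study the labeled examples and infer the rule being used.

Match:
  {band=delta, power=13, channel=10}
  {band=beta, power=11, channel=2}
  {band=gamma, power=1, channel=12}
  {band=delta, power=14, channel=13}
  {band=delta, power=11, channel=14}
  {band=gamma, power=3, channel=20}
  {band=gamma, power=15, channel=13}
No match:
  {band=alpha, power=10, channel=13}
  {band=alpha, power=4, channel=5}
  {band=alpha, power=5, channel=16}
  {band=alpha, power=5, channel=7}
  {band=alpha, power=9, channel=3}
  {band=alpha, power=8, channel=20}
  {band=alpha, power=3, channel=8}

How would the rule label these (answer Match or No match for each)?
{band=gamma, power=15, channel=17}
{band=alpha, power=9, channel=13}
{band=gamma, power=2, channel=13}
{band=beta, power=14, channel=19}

Checking candidate rules against both groups, what survives is: band is not alpha.
{band=gamma, power=15, channel=17} — band is gamma, hence Match. {band=alpha, power=9, channel=13} — band is alpha, hence No match. {band=gamma, power=2, channel=13} — band is gamma, hence Match. {band=beta, power=14, channel=19} — band is beta, hence Match.

Match, No match, Match, Match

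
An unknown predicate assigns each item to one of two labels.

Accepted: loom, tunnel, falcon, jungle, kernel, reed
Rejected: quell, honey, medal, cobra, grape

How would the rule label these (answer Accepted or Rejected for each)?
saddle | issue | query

The pattern is that an item is 'Accepted' exactly when: even length.

Accepted, Rejected, Rejected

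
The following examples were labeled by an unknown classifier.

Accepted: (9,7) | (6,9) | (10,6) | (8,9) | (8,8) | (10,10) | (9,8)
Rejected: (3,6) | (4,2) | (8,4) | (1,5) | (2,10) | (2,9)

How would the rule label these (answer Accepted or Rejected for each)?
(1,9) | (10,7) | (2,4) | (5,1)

Rejected, Accepted, Rejected, Rejected

All 'Accepted' examples share one property — sum ≥ 15 — and every 'Rejected' example lacks it.
(1,9): Rejected (1+9 = 10). (10,7): Accepted (10+7 = 17). (2,4): Rejected (2+4 = 6). (5,1): Rejected (5+1 = 6).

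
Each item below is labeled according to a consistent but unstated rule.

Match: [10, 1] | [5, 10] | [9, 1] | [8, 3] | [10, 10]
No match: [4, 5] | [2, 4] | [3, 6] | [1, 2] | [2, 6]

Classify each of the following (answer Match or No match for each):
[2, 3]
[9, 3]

No match, Match

All 'Match' examples share one property — sum ≥ 10 — and every 'No match' example lacks it.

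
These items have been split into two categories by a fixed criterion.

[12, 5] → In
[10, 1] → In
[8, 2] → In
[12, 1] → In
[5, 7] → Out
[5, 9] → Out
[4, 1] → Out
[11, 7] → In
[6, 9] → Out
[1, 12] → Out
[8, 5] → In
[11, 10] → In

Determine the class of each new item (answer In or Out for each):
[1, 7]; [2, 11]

Out, Out

The common property of the 'In' items is: first ≥ 7. No 'Out' item has it.
[1, 7]: Out (first 1).
[2, 11]: Out (first 2).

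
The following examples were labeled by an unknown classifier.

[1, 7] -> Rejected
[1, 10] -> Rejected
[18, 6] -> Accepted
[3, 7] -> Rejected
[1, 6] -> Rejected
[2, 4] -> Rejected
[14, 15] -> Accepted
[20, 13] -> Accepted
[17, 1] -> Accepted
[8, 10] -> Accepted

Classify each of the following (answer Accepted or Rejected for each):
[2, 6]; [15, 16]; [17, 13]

Rejected, Accepted, Accepted

The rule appears to be: sum ≥ 18.
[2, 6]: 2+6 = 8, does not fit → Rejected.
[15, 16]: 15+16 = 31, meets the rule → Accepted.
[17, 13]: 17+13 = 30, meets the rule → Accepted.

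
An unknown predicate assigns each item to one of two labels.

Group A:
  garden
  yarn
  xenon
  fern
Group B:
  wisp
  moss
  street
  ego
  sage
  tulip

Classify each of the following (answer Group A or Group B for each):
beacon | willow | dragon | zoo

Group A, Group B, Group A, Group B

The simplest hypothesis consistent with all the labels is: contains 'n'.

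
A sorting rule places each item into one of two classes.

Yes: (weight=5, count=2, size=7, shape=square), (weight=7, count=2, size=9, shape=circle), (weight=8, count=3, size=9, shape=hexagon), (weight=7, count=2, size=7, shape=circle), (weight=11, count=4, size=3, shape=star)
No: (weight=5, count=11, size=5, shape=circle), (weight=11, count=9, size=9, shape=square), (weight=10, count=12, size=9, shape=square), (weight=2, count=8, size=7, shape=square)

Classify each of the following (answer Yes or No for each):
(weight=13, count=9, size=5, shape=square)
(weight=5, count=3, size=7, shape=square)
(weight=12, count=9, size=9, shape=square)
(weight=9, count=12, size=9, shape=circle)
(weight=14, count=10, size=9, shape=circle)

No, Yes, No, No, No

Every 'Yes' example satisfies: count ≤ 4. None of the 'No' examples do.
(weight=13, count=9, size=5, shape=square) — count = 9, hence No.
(weight=5, count=3, size=7, shape=square) — count = 3, hence Yes.
(weight=12, count=9, size=9, shape=square) — count = 9, hence No.
(weight=9, count=12, size=9, shape=circle) — count = 12, hence No.
(weight=14, count=10, size=9, shape=circle) — count = 10, hence No.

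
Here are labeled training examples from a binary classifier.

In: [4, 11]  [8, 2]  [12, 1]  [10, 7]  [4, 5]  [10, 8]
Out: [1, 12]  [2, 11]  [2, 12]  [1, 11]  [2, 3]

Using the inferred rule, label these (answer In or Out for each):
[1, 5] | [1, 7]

Out, Out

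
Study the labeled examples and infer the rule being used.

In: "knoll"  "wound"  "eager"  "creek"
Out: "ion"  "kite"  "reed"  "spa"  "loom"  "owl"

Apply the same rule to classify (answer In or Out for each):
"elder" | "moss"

The pattern is that an item is 'In' exactly when: length 5.

In, Out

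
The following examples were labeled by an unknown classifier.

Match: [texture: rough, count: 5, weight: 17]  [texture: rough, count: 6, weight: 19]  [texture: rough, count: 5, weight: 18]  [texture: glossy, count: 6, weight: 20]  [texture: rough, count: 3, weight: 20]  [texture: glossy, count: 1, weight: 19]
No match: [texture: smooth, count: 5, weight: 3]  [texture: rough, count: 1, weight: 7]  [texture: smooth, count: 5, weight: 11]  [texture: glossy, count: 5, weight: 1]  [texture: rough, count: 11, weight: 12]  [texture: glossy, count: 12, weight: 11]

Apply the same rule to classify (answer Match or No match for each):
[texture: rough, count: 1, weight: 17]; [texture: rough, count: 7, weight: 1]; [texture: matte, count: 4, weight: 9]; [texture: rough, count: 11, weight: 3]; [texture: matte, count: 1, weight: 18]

Match, No match, No match, No match, Match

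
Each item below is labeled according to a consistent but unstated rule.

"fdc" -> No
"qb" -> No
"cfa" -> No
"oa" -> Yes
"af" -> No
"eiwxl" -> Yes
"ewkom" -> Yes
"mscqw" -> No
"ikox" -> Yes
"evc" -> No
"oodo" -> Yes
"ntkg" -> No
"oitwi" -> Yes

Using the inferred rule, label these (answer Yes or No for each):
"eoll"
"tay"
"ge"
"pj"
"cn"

The rule appears to be: has ≥ 2 vowels.
"eoll" → 2 vowels → Yes. "tay" → 1 vowel → No. "ge" → 1 vowel → No. "pj" → 0 vowels → No. "cn" → 0 vowels → No.

Yes, No, No, No, No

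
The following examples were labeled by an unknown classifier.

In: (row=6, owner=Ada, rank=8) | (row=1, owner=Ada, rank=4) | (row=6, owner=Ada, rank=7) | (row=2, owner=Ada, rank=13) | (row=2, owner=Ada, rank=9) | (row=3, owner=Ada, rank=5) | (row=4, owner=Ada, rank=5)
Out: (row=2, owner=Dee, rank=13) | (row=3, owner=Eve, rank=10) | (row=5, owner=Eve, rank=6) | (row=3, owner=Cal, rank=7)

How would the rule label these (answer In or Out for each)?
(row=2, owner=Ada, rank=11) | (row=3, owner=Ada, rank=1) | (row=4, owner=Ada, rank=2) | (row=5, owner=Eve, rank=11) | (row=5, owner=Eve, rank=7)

In, In, In, Out, Out

The pattern is that an item is 'In' exactly when: owner is Ada.
(row=2, owner=Ada, rank=11): owner is Ada, satisfies this → In. (row=3, owner=Ada, rank=1): owner is Ada, satisfies this → In. (row=4, owner=Ada, rank=2): owner is Ada, satisfies this → In. (row=5, owner=Eve, rank=11): owner is Eve, doesn't qualify → Out. (row=5, owner=Eve, rank=7): owner is Eve, doesn't qualify → Out.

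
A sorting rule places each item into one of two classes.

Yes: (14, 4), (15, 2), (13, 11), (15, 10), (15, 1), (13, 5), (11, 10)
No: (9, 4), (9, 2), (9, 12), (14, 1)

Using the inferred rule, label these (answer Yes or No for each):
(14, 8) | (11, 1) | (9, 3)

Yes, No, No

All 'Yes' examples share one property — first > second AND sum ≥ 16 — and every 'No' example lacks it.
(14, 8): 14 > 8, 14+8 = 22 — satisfies this, so Yes. (11, 1): 11 > 1, 11+1 = 12 — doesn't qualify, so No. (9, 3): 9 > 3, 9+3 = 12 — doesn't qualify, so No.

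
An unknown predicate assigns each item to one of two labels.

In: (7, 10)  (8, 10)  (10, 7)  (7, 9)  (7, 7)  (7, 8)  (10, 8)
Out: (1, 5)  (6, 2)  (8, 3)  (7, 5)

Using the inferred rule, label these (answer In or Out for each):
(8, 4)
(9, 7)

Rule: sum ≥ 14. This holds for each 'In' example and fails for each 'Out' one.

Out, In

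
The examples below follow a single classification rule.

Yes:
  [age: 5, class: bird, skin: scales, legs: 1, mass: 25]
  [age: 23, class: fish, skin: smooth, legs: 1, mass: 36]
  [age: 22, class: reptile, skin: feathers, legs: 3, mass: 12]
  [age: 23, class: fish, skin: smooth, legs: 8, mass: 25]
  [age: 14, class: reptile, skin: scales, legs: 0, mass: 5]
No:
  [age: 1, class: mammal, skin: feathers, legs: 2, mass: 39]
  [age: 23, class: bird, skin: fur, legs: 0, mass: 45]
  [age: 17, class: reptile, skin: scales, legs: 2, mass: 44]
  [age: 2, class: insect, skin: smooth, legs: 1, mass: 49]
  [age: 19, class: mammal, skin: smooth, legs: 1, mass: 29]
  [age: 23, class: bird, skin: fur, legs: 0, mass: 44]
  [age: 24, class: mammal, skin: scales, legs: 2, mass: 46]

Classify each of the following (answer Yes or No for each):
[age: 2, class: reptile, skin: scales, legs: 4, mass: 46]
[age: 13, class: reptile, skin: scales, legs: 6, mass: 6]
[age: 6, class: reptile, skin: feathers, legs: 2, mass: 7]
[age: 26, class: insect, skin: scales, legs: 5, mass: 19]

The common property of the 'Yes' items is: class is fish OR mass ≤ 25. No 'No' item has it.
[age: 2, class: reptile, skin: scales, legs: 4, mass: 46] — class is reptile, mass = 46, hence No. [age: 13, class: reptile, skin: scales, legs: 6, mass: 6] — class is reptile, mass = 6, hence Yes. [age: 6, class: reptile, skin: feathers, legs: 2, mass: 7] — class is reptile, mass = 7, hence Yes. [age: 26, class: insect, skin: scales, legs: 5, mass: 19] — class is insect, mass = 19, hence Yes.

No, Yes, Yes, Yes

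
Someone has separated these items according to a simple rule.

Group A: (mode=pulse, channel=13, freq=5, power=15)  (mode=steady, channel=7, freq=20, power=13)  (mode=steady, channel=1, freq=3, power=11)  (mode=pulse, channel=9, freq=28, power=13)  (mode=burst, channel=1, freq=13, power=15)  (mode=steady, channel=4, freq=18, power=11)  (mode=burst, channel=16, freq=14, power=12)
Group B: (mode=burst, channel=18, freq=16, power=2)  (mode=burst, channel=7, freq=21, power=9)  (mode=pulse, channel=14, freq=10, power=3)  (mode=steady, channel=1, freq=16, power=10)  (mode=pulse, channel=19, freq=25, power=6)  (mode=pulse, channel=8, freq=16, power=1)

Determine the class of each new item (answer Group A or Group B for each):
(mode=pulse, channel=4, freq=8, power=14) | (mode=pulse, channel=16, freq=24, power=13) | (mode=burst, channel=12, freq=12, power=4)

Group A, Group A, Group B

The simplest hypothesis consistent with all the labels is: power ≥ 11.
(mode=pulse, channel=4, freq=8, power=14) — power = 14, hence Group A. (mode=pulse, channel=16, freq=24, power=13) — power = 13, hence Group A. (mode=burst, channel=12, freq=12, power=4) — power = 4, hence Group B.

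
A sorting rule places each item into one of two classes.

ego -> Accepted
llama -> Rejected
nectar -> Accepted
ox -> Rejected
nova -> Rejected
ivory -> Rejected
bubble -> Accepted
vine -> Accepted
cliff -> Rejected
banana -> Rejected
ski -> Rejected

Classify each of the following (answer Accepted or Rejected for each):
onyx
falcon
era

Rule: contains 'e'. This holds for each 'Accepted' example and fails for each 'Rejected' one.

Rejected, Rejected, Accepted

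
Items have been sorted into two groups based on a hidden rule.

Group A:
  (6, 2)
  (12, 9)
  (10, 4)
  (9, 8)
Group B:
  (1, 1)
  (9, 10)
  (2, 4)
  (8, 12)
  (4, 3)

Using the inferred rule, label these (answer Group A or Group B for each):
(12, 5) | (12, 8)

Every 'Group A' example satisfies: first > second AND sum ≥ 8. None of the 'Group B' examples do.
(12, 5): 12 > 5, 12+5 = 17, fits → Group A.
(12, 8): 12 > 8, 12+8 = 20, fits → Group A.

Group A, Group A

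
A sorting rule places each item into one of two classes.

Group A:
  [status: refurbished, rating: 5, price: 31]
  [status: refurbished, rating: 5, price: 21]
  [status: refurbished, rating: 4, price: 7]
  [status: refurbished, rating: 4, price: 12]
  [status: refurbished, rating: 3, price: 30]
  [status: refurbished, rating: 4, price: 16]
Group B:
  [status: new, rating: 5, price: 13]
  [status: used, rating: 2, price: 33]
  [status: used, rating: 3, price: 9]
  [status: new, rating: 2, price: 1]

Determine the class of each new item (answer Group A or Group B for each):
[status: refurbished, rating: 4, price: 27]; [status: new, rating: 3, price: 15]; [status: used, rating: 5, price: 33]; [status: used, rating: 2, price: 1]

Group A, Group B, Group B, Group B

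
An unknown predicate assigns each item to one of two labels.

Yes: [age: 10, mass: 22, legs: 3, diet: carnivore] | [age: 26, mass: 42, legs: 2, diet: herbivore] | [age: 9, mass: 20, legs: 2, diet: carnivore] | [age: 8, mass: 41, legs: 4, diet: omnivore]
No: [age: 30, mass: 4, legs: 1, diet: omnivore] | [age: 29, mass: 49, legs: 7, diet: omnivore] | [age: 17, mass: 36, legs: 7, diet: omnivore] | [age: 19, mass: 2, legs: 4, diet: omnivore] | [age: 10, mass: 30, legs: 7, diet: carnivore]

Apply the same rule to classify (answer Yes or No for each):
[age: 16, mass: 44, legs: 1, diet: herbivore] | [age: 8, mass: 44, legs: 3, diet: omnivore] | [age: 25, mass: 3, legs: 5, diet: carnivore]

The distinguishing property — mass ≥ 20 AND legs ≤ 4 — holds for all the 'Yes' cases and none of the 'No' cases.
[age: 16, mass: 44, legs: 1, diet: herbivore]: Yes (mass = 44, legs = 1).
[age: 8, mass: 44, legs: 3, diet: omnivore]: Yes (mass = 44, legs = 3).
[age: 25, mass: 3, legs: 5, diet: carnivore]: No (mass = 3, legs = 5).

Yes, Yes, No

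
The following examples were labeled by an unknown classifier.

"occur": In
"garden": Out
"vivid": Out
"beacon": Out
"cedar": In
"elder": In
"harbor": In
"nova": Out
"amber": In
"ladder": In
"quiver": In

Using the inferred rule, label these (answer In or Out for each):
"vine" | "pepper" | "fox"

The pattern is that an item is 'In' exactly when: ends with 'r'.
"vine": ends with 'e', lacks this property → Out. "pepper": ends with 'r', meets the rule → In. "fox": ends with 'x', lacks this property → Out.

Out, In, Out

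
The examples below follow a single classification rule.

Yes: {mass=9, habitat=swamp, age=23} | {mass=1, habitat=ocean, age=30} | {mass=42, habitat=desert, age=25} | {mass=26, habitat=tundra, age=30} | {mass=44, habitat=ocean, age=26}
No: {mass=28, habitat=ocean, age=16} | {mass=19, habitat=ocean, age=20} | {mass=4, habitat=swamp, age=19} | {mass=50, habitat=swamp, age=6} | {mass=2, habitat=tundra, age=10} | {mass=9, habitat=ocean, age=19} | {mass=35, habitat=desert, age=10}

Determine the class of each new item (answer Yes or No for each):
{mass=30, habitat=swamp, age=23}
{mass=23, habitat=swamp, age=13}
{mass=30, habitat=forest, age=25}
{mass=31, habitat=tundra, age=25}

Yes, No, Yes, Yes

Rule: age ≥ 23. This holds for each 'Yes' example and fails for each 'No' one.
{mass=30, habitat=swamp, age=23}: age = 23, matches → Yes.
{mass=23, habitat=swamp, age=13}: age = 13, does not satisfy this → No.
{mass=30, habitat=forest, age=25}: age = 25, matches → Yes.
{mass=31, habitat=tundra, age=25}: age = 25, matches → Yes.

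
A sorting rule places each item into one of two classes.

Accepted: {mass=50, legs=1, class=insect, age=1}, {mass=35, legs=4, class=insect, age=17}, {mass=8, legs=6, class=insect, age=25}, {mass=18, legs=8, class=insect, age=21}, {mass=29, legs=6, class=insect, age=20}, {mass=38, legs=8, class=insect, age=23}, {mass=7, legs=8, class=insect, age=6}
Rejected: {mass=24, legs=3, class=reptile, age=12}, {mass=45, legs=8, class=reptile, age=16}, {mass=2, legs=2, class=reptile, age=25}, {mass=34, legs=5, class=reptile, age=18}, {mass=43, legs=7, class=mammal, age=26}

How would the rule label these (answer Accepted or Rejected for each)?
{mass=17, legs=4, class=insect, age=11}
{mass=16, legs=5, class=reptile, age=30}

The distinguishing property — class is insect — holds for all the 'Accepted' cases and none of the 'Rejected' cases.
{mass=17, legs=4, class=insect, age=11} — class is insect, hence Accepted. {mass=16, legs=5, class=reptile, age=30} — class is reptile, hence Rejected.

Accepted, Rejected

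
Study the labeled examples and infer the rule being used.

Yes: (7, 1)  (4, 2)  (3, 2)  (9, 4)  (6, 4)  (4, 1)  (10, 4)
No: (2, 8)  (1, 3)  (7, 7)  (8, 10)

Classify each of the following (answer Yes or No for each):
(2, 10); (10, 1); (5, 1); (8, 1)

Rule: first > second. This holds for each 'Yes' example and fails for each 'No' one.
(2, 10): 2 < 10, doesn't qualify → No. (10, 1): 10 > 1, checks out → Yes. (5, 1): 5 > 1, checks out → Yes. (8, 1): 8 > 1, checks out → Yes.

No, Yes, Yes, Yes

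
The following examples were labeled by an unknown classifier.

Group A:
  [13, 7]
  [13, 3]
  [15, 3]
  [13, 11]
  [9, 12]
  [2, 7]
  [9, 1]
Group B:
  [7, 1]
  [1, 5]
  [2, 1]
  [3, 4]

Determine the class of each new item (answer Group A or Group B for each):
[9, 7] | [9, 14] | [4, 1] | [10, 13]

Group A, Group A, Group B, Group A

The rule appears to be: sum ≥ 9.
Group A: [9, 7], since 9+7 = 16.
Group A: [9, 14], since 9+14 = 23.
Group B: [4, 1], since 4+1 = 5.
Group A: [10, 13], since 10+13 = 23.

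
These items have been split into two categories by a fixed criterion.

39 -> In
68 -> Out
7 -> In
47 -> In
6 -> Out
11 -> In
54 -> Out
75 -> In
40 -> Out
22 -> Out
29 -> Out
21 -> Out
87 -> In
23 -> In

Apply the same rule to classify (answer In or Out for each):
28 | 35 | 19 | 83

Out, In, In, In

'In' ⟺ ≡ 3 (mod 4).
28: Out (28 mod 4 = 0).
35: In (35 mod 4 = 3).
19: In (19 mod 4 = 3).
83: In (83 mod 4 = 3).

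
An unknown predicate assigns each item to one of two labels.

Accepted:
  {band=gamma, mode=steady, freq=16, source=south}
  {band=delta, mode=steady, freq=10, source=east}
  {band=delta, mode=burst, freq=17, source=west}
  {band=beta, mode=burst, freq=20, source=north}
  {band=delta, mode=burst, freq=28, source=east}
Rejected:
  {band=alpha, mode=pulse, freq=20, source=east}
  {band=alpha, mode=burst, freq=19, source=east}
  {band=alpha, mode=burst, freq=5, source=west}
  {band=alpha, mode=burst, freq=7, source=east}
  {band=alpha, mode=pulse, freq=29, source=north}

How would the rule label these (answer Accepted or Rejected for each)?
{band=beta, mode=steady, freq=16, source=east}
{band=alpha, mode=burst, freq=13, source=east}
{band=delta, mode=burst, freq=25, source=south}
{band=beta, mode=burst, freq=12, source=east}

The common property of the 'Accepted' items is: band is not alpha. No 'Rejected' item has it.
{band=beta, mode=steady, freq=16, source=east}: band is beta — qualifies, so Accepted. {band=alpha, mode=burst, freq=13, source=east}: band is alpha — fails the rule, so Rejected. {band=delta, mode=burst, freq=25, source=south}: band is delta — qualifies, so Accepted. {band=beta, mode=burst, freq=12, source=east}: band is beta — qualifies, so Accepted.

Accepted, Rejected, Accepted, Accepted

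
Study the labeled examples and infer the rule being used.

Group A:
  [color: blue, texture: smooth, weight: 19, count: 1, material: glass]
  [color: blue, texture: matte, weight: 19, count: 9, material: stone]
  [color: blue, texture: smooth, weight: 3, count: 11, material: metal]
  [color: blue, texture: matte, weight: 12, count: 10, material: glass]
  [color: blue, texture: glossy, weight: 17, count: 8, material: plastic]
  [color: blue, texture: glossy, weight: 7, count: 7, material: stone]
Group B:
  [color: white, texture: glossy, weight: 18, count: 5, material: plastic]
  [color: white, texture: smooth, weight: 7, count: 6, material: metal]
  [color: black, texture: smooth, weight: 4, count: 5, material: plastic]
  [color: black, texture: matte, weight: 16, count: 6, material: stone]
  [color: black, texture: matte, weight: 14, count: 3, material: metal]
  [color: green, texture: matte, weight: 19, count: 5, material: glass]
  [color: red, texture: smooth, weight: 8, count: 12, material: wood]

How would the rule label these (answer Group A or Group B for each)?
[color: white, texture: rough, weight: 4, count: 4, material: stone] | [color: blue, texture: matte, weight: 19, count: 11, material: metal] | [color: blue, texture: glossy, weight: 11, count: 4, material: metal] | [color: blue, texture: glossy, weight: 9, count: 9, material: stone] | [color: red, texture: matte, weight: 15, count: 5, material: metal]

Every 'Group A' example satisfies: color is blue. None of the 'Group B' examples do.
[color: white, texture: rough, weight: 4, count: 4, material: stone]: color is white — fails this test, so Group B. [color: blue, texture: matte, weight: 19, count: 11, material: metal]: color is blue — qualifies, so Group A. [color: blue, texture: glossy, weight: 11, count: 4, material: metal]: color is blue — qualifies, so Group A. [color: blue, texture: glossy, weight: 9, count: 9, material: stone]: color is blue — qualifies, so Group A. [color: red, texture: matte, weight: 15, count: 5, material: metal]: color is red — fails this test, so Group B.

Group B, Group A, Group A, Group A, Group B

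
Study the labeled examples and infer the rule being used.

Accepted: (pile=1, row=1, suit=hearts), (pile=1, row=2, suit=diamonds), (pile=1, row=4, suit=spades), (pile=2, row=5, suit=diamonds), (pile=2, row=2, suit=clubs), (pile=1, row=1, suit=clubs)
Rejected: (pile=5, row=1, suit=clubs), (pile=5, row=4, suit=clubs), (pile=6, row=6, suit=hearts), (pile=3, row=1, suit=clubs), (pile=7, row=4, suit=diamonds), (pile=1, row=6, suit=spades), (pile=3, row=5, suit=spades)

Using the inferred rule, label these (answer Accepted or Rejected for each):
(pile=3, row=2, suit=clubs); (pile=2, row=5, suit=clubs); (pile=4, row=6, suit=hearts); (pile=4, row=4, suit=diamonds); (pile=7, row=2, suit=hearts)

Rejected, Accepted, Rejected, Rejected, Rejected

The pattern is that an item is 'Accepted' exactly when: row ≤ 5 AND pile ≤ 2.
(pile=3, row=2, suit=clubs): Rejected (row = 2, pile = 3).
(pile=2, row=5, suit=clubs): Accepted (row = 5, pile = 2).
(pile=4, row=6, suit=hearts): Rejected (row = 6, pile = 4).
(pile=4, row=4, suit=diamonds): Rejected (row = 4, pile = 4).
(pile=7, row=2, suit=hearts): Rejected (row = 2, pile = 7).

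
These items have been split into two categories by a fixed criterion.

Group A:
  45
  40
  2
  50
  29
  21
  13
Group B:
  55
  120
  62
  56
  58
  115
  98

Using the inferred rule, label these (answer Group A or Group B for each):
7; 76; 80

Group A, Group B, Group B

The pattern is that an item is 'Group A' exactly when: at most 50.
7 — 7 ≤ 50, hence Group A.
76 — 76 > 50, hence Group B.
80 — 80 > 50, hence Group B.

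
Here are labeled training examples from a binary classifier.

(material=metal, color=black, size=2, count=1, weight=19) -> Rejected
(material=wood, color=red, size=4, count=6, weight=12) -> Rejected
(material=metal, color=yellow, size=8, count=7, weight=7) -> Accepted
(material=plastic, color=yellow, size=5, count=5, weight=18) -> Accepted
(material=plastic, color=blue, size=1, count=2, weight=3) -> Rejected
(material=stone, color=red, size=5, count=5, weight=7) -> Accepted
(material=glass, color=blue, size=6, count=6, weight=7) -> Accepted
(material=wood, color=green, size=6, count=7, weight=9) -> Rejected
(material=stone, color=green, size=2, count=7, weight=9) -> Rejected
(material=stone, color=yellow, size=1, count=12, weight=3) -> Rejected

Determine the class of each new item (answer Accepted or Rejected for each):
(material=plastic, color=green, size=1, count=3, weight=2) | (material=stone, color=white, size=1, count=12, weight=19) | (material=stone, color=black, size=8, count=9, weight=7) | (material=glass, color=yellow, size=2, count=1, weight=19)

Rejected, Rejected, Accepted, Rejected

The distinguishing property — size = 5 OR weight = 7 — holds for all the 'Accepted' cases and none of the 'Rejected' cases.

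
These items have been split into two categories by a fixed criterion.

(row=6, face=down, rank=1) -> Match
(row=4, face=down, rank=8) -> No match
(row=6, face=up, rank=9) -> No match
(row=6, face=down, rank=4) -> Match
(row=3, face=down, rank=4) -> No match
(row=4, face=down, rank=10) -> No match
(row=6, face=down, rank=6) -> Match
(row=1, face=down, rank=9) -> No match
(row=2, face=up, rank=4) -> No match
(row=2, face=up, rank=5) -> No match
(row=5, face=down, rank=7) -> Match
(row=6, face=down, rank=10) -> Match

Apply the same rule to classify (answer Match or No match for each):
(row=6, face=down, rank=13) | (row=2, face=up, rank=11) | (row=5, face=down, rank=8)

The rule appears to be: face is down AND row ≥ 5.

Match, No match, Match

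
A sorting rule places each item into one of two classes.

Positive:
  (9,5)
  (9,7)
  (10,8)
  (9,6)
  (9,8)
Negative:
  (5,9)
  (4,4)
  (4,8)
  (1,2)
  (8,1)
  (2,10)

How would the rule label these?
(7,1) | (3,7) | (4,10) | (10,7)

Negative, Negative, Negative, Positive

'Positive' ⟺ first ≥ 9.
(7,1) → first 7 → Negative. (3,7) → first 3 → Negative. (4,10) → first 4 → Negative. (10,7) → first 10 → Positive.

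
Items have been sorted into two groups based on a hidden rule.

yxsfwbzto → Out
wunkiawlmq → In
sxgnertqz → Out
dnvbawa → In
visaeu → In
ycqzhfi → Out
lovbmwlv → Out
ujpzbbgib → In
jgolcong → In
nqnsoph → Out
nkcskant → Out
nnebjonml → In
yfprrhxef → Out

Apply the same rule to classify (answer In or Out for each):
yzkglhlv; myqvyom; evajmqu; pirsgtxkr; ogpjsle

'In' ⟺ has ≥ 2 vowels.
yzkglhlv: Out (0 vowels). myqvyom: Out (1 vowel). evajmqu: In (3 vowels). pirsgtxkr: Out (1 vowel). ogpjsle: In (2 vowels).

Out, Out, In, Out, In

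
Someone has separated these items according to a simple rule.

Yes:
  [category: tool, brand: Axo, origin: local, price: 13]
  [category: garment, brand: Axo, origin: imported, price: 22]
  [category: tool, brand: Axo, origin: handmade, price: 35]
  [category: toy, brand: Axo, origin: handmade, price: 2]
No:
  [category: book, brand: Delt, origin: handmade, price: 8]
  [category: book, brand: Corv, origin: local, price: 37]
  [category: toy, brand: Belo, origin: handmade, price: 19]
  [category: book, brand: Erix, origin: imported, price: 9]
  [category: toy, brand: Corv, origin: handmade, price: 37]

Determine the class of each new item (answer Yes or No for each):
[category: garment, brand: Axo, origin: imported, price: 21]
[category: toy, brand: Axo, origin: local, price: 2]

Yes, Yes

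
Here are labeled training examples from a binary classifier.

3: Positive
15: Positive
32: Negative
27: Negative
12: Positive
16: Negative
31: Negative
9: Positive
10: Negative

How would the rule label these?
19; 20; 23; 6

Negative, Negative, Negative, Positive

The classifier is using: multiple of 3 AND at most 15.
19: 19 = 3·6 + 1, 19 > 15 — does not satisfy this, so Negative. 20: 20 = 3·6 + 2, 20 > 15 — does not satisfy this, so Negative. 23: 23 = 3·7 + 2, 23 > 15 — does not satisfy this, so Negative. 6: 6 = 3·2, 6 ≤ 15 — checks out, so Positive.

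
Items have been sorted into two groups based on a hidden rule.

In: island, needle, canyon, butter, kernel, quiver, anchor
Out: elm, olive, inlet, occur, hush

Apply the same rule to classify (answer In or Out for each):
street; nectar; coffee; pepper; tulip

In, In, In, In, Out

A rule that fits every label: length 6 — true of each 'In' example, false of each 'Out' one.
street: In (length 6). nectar: In (length 6). coffee: In (length 6). pepper: In (length 6). tulip: Out (length 5).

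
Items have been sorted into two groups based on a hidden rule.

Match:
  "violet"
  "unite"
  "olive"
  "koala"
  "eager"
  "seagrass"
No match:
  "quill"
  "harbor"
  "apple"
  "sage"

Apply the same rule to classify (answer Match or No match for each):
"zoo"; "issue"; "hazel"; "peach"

No match, Match, No match, No match

Every 'Match' example satisfies: has ≥ 3 vowels. None of the 'No match' examples do.
"zoo" → 2 vowels → No match.
"issue" → 3 vowels → Match.
"hazel" → 2 vowels → No match.
"peach" → 2 vowels → No match.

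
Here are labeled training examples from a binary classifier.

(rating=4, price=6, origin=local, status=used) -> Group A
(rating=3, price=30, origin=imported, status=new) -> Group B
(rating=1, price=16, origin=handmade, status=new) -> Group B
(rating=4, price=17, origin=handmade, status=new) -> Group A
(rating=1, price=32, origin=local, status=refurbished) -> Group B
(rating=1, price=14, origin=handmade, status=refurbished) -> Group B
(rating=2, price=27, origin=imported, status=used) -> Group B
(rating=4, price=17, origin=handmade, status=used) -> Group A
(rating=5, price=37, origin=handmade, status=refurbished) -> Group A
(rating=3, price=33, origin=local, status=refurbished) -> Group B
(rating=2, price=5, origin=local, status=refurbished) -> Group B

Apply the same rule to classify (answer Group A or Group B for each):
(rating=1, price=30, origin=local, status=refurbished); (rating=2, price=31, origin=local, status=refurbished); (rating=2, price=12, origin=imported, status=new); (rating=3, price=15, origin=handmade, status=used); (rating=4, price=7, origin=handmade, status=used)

'Group A' ⟺ rating ≥ 4.
Group B: (rating=1, price=30, origin=local, status=refurbished), since rating = 1. Group B: (rating=2, price=31, origin=local, status=refurbished), since rating = 2. Group B: (rating=2, price=12, origin=imported, status=new), since rating = 2. Group B: (rating=3, price=15, origin=handmade, status=used), since rating = 3. Group A: (rating=4, price=7, origin=handmade, status=used), since rating = 4.

Group B, Group B, Group B, Group B, Group A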